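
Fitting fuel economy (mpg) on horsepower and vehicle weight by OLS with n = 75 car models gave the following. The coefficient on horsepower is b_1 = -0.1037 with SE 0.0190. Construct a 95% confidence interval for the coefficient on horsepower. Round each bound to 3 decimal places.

(-0.142, -0.066)

df = n − k − 1 = 75 − 2 − 1 = 72.
t* = t_{0.025, 72} = 1.993464.
Margin = t* × SE = 1.993464 × 0.0190 = 0.03788.
CI: -0.1037 ± 0.03788 → (-0.142, -0.066).
With 95% confidence, each one-unit increase in horsepower is associated with a change of between -0.142 and -0.066 mpg in fuel economy, holding the other predictors fixed.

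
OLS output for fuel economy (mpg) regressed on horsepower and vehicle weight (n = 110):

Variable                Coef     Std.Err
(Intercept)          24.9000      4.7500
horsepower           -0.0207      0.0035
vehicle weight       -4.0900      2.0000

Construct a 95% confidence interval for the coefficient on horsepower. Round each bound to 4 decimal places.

(-0.0276, -0.0138)

Read off: b = -0.0207, SE = 0.0035 for horsepower.
df = n − k − 1 = 110 − 2 − 1 = 107.
t* = t_{0.025, 107} = 1.982383.
Margin = t* × SE = 1.982383 × 0.0035 = 0.006938.
CI: -0.0207 ± 0.006938 → (-0.0276, -0.0138).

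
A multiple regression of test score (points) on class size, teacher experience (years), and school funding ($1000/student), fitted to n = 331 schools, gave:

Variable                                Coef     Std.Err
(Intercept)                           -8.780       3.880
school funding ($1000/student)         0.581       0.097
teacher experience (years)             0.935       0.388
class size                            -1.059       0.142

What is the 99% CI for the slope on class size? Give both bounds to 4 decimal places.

Read off: b = -1.059, SE = 0.142 for class size.
df = n − k − 1 = 331 − 3 − 1 = 327.
t* = t_{0.005, 327} = 2.590948.
Margin = t* × SE = 2.590948 × 0.142 = 0.367915.
CI: -1.059 ± 0.367915 → (-1.4269, -0.6911).

(-1.4269, -0.6911)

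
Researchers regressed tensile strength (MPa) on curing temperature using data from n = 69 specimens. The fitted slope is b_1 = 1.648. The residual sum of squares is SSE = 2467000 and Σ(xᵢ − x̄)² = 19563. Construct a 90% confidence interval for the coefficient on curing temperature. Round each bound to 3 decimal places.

(-0.640, 3.936)

MSE = SSE/(n − 2) = 2467000/67 = 36820.9.
SE(b_1) = √(MSE/Sₓₓ) = √(36820.9/19563) = 1.37192.
df = n − 2 = 67.
t* = t_{0.05, 67} = 1.667916.
Margin = t* × SE = 1.667916 × 1.37192 = 2.28825.
CI: 1.648 ± 2.28825 → (-0.640, 3.936).
With 90% confidence, each one-unit increase in curing temperature is associated with a change of between -0.640 and 3.936 MPa in tensile strength.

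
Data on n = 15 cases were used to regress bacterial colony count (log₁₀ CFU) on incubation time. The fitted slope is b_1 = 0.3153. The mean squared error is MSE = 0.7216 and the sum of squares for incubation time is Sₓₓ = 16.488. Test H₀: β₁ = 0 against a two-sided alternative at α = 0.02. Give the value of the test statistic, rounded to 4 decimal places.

SE(b_1) = √(MSE/Sₓₓ) = √(0.7216/16.488) = 0.209201.
t = 0.3153 / 0.209201 = 1.5072.
df = n − 2 = 13.
Two-sided p ≈ 0.1557, which is ≥ 0.02, so fail to reject H₀.
The data do not give significant evidence of an association between incubation time and bacterial colony count.

t = 1.5072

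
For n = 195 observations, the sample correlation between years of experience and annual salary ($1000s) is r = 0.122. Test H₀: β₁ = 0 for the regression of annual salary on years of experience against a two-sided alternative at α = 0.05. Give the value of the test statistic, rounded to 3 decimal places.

t = 1.708

t = r·√(n − 2)/√(1 − r²) = 0.122·√193/√0.985116 = 1.708.
df = n − 2 = 193.
Two-sided p ≈ 0.0893, which is ≥ 0.05, so fail to reject H₀.
The data do not give significant evidence of a linear association between years of experience and annual salary.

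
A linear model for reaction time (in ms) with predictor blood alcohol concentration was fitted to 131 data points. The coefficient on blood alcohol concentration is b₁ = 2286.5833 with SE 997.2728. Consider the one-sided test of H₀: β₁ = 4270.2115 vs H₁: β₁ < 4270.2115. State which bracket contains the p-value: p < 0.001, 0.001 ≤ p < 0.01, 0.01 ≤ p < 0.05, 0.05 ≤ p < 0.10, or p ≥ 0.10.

t = (2286.5833 − 4270.2115) / 997.2728 = -1.989.
df = n − 2 = 131 − 2 = 129.
One-sided p = P(T_{129} < t) ≈ 0.0244.
So 0.01 ≤ p < 0.05.

0.01 ≤ p < 0.05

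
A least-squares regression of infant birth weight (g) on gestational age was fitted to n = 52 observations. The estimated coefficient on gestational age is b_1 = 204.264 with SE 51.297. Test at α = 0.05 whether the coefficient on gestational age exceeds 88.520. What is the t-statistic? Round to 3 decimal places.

H₀: β₁ = 88.520 vs H₁: β₁ > 88.520.
t = (b_1 − β₁⁰)/SE = (204.264 − 88.520) / 51.297 = 2.256.
df = n − 2 = 52 − 2 = 50.
One-sided p ≈ 0.0142, which is < 0.05, so reject H₀.
There is evidence that the true slope on gestational age exceeds 88.520 g per unit.

t = 2.256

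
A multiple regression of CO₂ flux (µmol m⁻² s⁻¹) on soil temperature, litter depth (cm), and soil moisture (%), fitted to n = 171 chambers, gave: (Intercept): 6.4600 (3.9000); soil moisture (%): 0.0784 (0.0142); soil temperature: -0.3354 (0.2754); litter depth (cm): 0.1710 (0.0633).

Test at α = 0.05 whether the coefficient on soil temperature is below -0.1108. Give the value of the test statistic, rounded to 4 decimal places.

t = -0.8155

Read off: b = -0.3354, SE = 0.2754 for soil temperature.
H₀: β₁ = -0.1108 vs H₁: β₁ < -0.1108.
t = (-0.3354 − (-0.1108)) / 0.2754 = -0.8155.
df = n − k − 1 = 171 − 3 − 1 = 167.
One-sided p ≈ 0.2080, which is ≥ 0.05, so fail to reject H₀.
The data do not give significant evidence that the true slope on soil temperature is below -0.1108 µmol m⁻² s⁻¹ per unit, holding the other predictors fixed.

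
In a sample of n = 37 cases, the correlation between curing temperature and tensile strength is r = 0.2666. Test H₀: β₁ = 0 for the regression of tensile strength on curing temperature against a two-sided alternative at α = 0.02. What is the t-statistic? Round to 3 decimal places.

t = r·√(n − 2)/√(1 − r²) = 0.2666·√35/√0.928924 = 1.636.
df = n − 2 = 35.
Two-sided p ≈ 0.1107, which is ≥ 0.02, so fail to reject H₀.
The data do not give significant evidence of a linear association between curing temperature and tensile strength.

t = 1.636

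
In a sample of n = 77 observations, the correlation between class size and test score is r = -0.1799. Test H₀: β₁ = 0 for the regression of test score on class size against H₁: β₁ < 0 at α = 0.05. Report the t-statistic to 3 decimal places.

t = r·√(n − 2)/√(1 − r²) = -0.1799·√75/√0.967636 = -1.584.
df = n − 2 = 75.
One-sided p ≈ 0.0587, which is ≥ 0.05, so fail to reject H₀.
The data do not give significant evidence of a linear association between class size and test score.

t = -1.584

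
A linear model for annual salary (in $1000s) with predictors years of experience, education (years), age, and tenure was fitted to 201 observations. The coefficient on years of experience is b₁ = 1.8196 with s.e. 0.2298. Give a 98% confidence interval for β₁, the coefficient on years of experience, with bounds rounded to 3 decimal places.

(1.281, 2.359)

df = n − k − 1 = 201 − 4 − 1 = 196.
t* = t_{0.01, 196} = 2.345524.
Margin = t* × SE = 2.345524 × 0.2298 = 0.53900.
CI: 1.8196 ± 0.53900 → (1.281, 2.359).
With 98% confidence, each one-unit increase in years of experience is associated with a change of between 1.281 and 2.359 $1000s in annual salary, holding the other predictors fixed.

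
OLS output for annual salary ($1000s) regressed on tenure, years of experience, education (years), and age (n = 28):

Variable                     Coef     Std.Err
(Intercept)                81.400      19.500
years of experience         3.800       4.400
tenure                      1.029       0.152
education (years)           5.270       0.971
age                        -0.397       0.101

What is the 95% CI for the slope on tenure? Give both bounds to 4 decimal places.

(0.7146, 1.3434)

Read off: b = 1.029, SE = 0.152 for tenure.
df = n − k − 1 = 28 − 4 − 1 = 23.
t* = t_{0.025, 23} = 2.068658.
Margin = t* × SE = 2.068658 × 0.152 = 0.314436.
CI: 1.029 ± 0.314436 → (0.7146, 1.3434).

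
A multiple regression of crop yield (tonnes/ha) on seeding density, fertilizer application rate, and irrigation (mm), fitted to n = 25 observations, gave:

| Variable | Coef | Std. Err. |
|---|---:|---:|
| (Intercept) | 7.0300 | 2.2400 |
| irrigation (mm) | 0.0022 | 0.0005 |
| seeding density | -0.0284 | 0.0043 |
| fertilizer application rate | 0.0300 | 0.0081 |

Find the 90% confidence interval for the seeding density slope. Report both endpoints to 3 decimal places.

Read off: b = -0.0284, SE = 0.0043 for seeding density.
df = n − k − 1 = 25 − 3 − 1 = 21.
t* = t_{0.05, 21} = 1.720743.
Margin = t* × SE = 1.720743 × 0.0043 = 0.00740.
CI: -0.0284 ± 0.00740 → (-0.036, -0.021).

(-0.036, -0.021)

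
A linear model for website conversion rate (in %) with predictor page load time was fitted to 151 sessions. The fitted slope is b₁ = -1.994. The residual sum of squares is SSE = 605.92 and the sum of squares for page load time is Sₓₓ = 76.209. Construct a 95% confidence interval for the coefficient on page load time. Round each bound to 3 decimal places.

MSE = SSE/(n − 2) = 605.92/149 = 4.06658.
SE(b₁) = √(MSE/Sₓₓ) = √(4.06658/76.209) = 0.231.
df = n − 2 = 149.
t* = t_{0.025, 149} = 1.976013.
Margin = t* × SE = 1.976013 × 0.231 = 0.45646.
CI: -1.994 ± 0.45646 → (-2.450, -1.538).
With 95% confidence, each one-unit increase in page load time is associated with a change of between -2.450 and -1.538 % in website conversion rate.

(-2.450, -1.538)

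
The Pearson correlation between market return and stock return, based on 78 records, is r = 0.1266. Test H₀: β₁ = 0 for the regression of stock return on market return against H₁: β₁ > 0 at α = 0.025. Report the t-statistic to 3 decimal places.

t = 1.113

t = r·√(n − 2)/√(1 − r²) = 0.1266·√76/√0.983972 = 1.113.
df = n − 2 = 76.
One-sided p ≈ 0.1347, which is ≥ 0.025, so fail to reject H₀.
The data do not give significant evidence of a linear association between market return and stock return.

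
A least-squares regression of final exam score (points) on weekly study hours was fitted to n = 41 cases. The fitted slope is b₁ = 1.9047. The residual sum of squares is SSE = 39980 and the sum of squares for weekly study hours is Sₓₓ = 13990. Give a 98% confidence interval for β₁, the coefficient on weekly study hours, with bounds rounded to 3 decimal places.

MSE = SSE/(n − 2) = 39980/39 = 1025.13.
SE(b₁) = √(MSE/Sₓₓ) = √(1025.13/13990) = 0.270695.
df = n − 2 = 39.
t* = t_{0.01, 39} = 2.425841.
Margin = t* × SE = 2.425841 × 0.270695 = 0.65666.
CI: 1.9047 ± 0.65666 → (1.248, 2.561).
With 98% confidence, each one-unit increase in weekly study hours is associated with a change of between 1.248 and 2.561 points in final exam score.

(1.248, 2.561)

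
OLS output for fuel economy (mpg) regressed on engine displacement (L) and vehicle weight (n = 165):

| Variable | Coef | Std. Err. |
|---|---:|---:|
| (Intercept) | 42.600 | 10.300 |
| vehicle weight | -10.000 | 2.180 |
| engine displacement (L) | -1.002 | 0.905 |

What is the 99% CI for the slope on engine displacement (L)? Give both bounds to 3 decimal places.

(-3.361, 1.357)

Read off: b = -1.002, SE = 0.905 for engine displacement (L).
df = n − k − 1 = 165 − 2 − 1 = 162.
t* = t_{0.005, 162} = 2.606518.
Margin = t* × SE = 2.606518 × 0.905 = 2.35890.
CI: -1.002 ± 2.35890 → (-3.361, 1.357).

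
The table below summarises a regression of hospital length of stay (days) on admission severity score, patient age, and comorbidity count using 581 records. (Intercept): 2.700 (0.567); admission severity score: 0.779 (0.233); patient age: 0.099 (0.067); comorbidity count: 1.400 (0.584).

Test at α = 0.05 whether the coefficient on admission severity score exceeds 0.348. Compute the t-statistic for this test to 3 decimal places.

t = 1.850

Read off: b = 0.779, SE = 0.233 for admission severity score.
H₀: β₁ = 0.348 vs H₁: β₁ > 0.348.
t = (0.779 − 0.348) / 0.233 = 1.850.
df = n − k − 1 = 581 − 3 − 1 = 577.
One-sided p ≈ 0.0324, which is < 0.05, so reject H₀.
There is evidence that the true slope on admission severity score exceeds 0.348 days per unit, holding the other predictors fixed.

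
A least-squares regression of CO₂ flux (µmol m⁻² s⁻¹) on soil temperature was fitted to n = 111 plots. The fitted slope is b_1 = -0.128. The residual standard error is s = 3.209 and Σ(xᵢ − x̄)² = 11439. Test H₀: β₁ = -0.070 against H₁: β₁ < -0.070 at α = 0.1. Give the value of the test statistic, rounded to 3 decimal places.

t = -1.933

SE(b_1) = s/√Sₓₓ = 3.209/√11439 = 0.0300038.
t = (-0.128 − (-0.070)) / 0.0300038 = -1.933.
df = n − 2 = 109.
One-sided p ≈ 0.0279, which is < 0.1, so reject H₀.
There is evidence that the true slope on soil temperature is below -0.070 µmol m⁻² s⁻¹ per unit.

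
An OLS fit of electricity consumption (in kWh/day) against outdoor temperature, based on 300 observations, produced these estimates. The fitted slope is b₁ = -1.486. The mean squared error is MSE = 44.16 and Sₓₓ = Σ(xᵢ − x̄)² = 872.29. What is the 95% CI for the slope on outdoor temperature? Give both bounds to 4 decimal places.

SE(b₁) = √(MSE/Sₓₓ) = √(44.16/872.29) = 0.225001.
df = n − 2 = 298.
t* = t_{0.025, 298} = 1.967957.
Margin = t* × SE = 1.967957 × 0.225001 = 0.442792.
CI: -1.486 ± 0.442792 → (-1.9288, -1.0432).
With 95% confidence, each one-unit increase in outdoor temperature is associated with a change of between -1.9288 and -1.0432 kWh/day in electricity consumption.

(-1.9288, -1.0432)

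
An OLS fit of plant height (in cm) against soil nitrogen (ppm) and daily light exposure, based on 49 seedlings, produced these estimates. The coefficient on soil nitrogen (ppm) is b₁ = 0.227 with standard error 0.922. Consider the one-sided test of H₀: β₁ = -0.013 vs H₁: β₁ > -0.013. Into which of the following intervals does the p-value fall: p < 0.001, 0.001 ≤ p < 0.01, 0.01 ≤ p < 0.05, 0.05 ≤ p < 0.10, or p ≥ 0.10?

t = (0.227 − (-0.013)) / 0.922 = 0.260.
df = n − k − 1 = 49 − 2 − 1 = 46.
One-sided p = P(T_{46} > t) ≈ 0.3979.
So p ≥ 0.10.

p ≥ 0.10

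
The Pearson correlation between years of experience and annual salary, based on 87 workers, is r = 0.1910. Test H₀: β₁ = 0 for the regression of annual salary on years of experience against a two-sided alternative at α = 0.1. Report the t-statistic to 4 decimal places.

t = r·√(n − 2)/√(1 − r²) = 0.1910·√85/√0.963519 = 1.7940.
df = n − 2 = 85.
Two-sided p ≈ 0.0764, which is < 0.1, so reject H₀.
There is evidence of a linear association between years of experience and annual salary.

t = 1.7940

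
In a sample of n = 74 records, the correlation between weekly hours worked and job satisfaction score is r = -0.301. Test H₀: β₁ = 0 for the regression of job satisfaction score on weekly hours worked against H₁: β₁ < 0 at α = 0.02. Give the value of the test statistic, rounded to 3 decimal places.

t = -2.678

t = r·√(n − 2)/√(1 − r²) = -0.301·√72/√0.909399 = -2.678.
df = n − 2 = 72.
One-sided p ≈ 0.0046, which is < 0.02, so reject H₀.
There is evidence of a linear association between weekly hours worked and job satisfaction score.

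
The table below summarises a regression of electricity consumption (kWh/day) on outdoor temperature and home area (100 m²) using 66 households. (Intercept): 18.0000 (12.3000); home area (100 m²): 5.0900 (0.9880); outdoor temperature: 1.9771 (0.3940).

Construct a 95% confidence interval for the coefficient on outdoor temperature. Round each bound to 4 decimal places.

(1.1898, 2.7644)

Read off: b = 1.9771, SE = 0.3940 for outdoor temperature.
df = n − k − 1 = 66 − 2 − 1 = 63.
t* = t_{0.025, 63} = 1.998341.
Margin = t* × SE = 1.998341 × 0.3940 = 0.787346.
CI: 1.9771 ± 0.787346 → (1.1898, 2.7644).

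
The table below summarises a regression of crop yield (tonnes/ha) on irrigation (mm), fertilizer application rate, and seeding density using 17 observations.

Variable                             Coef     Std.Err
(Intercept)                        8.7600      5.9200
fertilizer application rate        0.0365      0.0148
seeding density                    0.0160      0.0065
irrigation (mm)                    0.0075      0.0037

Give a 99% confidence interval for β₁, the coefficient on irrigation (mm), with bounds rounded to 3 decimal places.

Read off: b = 0.0075, SE = 0.0037 for irrigation (mm).
df = n − k − 1 = 17 − 3 − 1 = 13.
t* = t_{0.005, 13} = 3.012276.
Margin = t* × SE = 3.012276 × 0.0037 = 0.01115.
CI: 0.0075 ± 0.01115 → (-0.004, 0.019).

(-0.004, 0.019)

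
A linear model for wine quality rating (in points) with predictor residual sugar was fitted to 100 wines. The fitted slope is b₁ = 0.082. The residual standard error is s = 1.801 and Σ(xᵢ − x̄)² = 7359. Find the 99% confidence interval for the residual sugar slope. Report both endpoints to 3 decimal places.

SE(b₁) = s/√Sₓₓ = 1.801/√7359 = 0.0209944.
df = n − 2 = 98.
t* = t_{0.005, 98} = 2.626931.
Margin = t* × SE = 2.626931 × 0.0209944 = 0.05515.
CI: 0.082 ± 0.05515 → (0.027, 0.137).
With 99% confidence, each one-unit increase in residual sugar is associated with a change of between 0.027 and 0.137 points in wine quality rating.

(0.027, 0.137)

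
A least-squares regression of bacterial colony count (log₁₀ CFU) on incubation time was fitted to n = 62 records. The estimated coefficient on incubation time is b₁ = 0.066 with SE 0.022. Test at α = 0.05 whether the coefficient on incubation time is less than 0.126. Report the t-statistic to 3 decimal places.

t = -2.727

H₀: β₁ = 0.126 vs H₁: β₁ < 0.126.
t = (b₁ − β₁⁰)/SE = (0.066 − 0.126) / 0.022 = -2.727.
df = n − 2 = 62 − 2 = 60.
One-sided p ≈ 0.0042, which is < 0.05, so reject H₀.
There is evidence that the true slope on incubation time is below 0.126 log₁₀ CFU per unit.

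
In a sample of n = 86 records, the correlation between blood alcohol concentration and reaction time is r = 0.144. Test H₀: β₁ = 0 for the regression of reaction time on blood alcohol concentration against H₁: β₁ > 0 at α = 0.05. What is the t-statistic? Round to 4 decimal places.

t = 1.3337

t = r·√(n − 2)/√(1 − r²) = 0.144·√84/√0.979264 = 1.3337.
df = n − 2 = 84.
One-sided p ≈ 0.0930, which is ≥ 0.05, so fail to reject H₀.
The data do not give significant evidence of a linear association between blood alcohol concentration and reaction time.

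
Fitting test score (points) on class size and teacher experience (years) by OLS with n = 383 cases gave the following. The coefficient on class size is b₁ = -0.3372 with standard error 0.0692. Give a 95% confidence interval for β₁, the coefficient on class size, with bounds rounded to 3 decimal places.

(-0.473, -0.201)

df = n − k − 1 = 383 − 2 − 1 = 380.
t* = t_{0.025, 380} = 1.966226.
Margin = t* × SE = 1.966226 × 0.0692 = 0.13606.
CI: -0.3372 ± 0.13606 → (-0.473, -0.201).
With 95% confidence, each one-unit increase in class size is associated with a change of between -0.473 and -0.201 points in test score, holding the other predictors fixed.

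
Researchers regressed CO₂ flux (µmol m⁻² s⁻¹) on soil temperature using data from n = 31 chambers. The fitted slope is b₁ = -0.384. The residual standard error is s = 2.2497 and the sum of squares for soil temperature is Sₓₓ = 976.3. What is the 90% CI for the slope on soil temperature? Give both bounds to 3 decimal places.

SE(b₁) = s/√Sₓₓ = 2.2497/√976.3 = 0.0720001.
df = n − 2 = 29.
t* = t_{0.05, 29} = 1.699127.
Margin = t* × SE = 1.699127 × 0.0720001 = 0.12234.
CI: -0.384 ± 0.12234 → (-0.506, -0.262).
With 90% confidence, each one-unit increase in soil temperature is associated with a change of between -0.506 and -0.262 µmol m⁻² s⁻¹ in CO₂ flux.

(-0.506, -0.262)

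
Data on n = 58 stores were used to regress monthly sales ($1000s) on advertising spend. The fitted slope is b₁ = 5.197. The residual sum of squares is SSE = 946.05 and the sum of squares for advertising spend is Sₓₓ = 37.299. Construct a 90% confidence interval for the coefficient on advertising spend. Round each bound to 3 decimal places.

MSE = SSE/(n − 2) = 946.05/56 = 16.8938.
SE(b₁) = √(MSE/Sₓₓ) = √(16.8938/37.299) = 0.672999.
df = n − 2 = 56.
t* = t_{0.05, 56} = 1.672522.
Margin = t* × SE = 1.672522 × 0.672999 = 1.12561.
CI: 5.197 ± 1.12561 → (4.071, 6.323).
With 90% confidence, each one-unit increase in advertising spend is associated with a change of between 4.071 and 6.323 $1000s in monthly sales.

(4.071, 6.323)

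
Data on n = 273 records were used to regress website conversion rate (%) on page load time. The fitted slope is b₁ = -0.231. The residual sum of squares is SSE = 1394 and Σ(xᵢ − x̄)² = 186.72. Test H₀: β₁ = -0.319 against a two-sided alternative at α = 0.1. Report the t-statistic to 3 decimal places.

t = 0.530

MSE = SSE/(n − 2) = 1394/271 = 5.14391.
SE(b₁) = √(MSE/Sₓₓ) = √(5.14391/186.72) = 0.165978.
t = (-0.231 − (-0.319)) / 0.165978 = 0.530.
df = n − 2 = 271.
Two-sided p ≈ 0.5964, which is ≥ 0.1, so fail to reject H₀.
The data are consistent with a true slope of -0.319 % per unit of page load time.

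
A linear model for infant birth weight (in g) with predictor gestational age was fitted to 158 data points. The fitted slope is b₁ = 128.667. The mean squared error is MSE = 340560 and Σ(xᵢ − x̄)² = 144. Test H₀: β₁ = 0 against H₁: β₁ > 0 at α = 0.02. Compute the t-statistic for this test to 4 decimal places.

t = 2.6458

SE(b₁) = √(MSE/Sₓₓ) = √(340560/144) = 48.6313.
t = 128.667 / 48.6313 = 2.6458.
df = n − 2 = 156.
One-sided p ≈ 0.0045, which is < 0.02, so reject H₀.
There is evidence that the true slope on gestational age is positive.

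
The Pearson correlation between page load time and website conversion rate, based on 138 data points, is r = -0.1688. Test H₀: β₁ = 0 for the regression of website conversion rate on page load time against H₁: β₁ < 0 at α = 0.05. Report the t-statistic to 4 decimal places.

t = -1.9972

t = r·√(n − 2)/√(1 − r²) = -0.1688·√136/√0.971507 = -1.9972.
df = n − 2 = 136.
One-sided p ≈ 0.0239, which is < 0.05, so reject H₀.
There is evidence of a linear association between page load time and website conversion rate.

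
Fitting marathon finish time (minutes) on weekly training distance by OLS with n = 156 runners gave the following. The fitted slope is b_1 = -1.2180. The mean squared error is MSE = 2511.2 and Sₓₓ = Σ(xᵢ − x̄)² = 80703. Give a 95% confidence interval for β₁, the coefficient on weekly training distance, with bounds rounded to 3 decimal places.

(-1.566, -0.870)

SE(b_1) = √(MSE/Sₓₓ) = √(2511.2/80703) = 0.176399.
df = n − 2 = 154.
t* = t_{0.025, 154} = 1.975488.
Margin = t* × SE = 1.975488 × 0.176399 = 0.34847.
CI: -1.2180 ± 0.34847 → (-1.566, -0.870).
With 95% confidence, each one-unit increase in weekly training distance is associated with a change of between -1.566 and -0.870 minutes in marathon finish time.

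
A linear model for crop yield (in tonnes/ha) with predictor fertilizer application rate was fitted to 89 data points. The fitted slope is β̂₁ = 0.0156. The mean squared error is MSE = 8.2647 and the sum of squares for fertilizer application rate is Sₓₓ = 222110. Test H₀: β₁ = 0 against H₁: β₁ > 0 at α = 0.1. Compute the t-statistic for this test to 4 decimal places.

t = 2.5574

SE(β̂₁) = √(MSE/Sₓₓ) = √(8.2647/222110) = 0.0061.
t = 0.0156 / 0.0061 = 2.5574.
df = n − 2 = 87.
One-sided p ≈ 0.0061, which is < 0.1, so reject H₀.
There is evidence that the true slope on fertilizer application rate is positive.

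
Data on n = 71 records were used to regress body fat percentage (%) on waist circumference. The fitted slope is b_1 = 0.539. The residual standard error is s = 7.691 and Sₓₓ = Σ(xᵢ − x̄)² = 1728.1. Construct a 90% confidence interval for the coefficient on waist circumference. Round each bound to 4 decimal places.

SE(b_1) = s/√Sₓₓ = 7.691/√1728.1 = 0.185011.
df = n − 2 = 69.
t* = t_{0.05, 69} = 1.667239.
Margin = t* × SE = 1.667239 × 0.185011 = 0.308458.
CI: 0.539 ± 0.308458 → (0.2305, 0.8475).
With 90% confidence, each one-unit increase in waist circumference is associated with a change of between 0.2305 and 0.8475 % in body fat percentage.

(0.2305, 0.8475)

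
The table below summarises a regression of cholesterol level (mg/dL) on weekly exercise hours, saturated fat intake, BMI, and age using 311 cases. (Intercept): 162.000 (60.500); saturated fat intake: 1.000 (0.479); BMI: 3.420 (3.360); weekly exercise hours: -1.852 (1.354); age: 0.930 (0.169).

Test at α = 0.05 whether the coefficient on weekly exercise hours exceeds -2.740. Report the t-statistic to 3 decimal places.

Read off: b = -1.852, SE = 1.354 for weekly exercise hours.
H₀: β₁ = -2.740 vs H₁: β₁ > -2.740.
t = (-1.852 − (-2.740)) / 1.354 = 0.656.
df = n − k − 1 = 311 − 4 − 1 = 306.
One-sided p ≈ 0.2562, which is ≥ 0.05, so fail to reject H₀.
The data do not give significant evidence that the true slope on weekly exercise hours exceeds -2.740 mg/dL per unit, holding the other predictors fixed.

t = 0.656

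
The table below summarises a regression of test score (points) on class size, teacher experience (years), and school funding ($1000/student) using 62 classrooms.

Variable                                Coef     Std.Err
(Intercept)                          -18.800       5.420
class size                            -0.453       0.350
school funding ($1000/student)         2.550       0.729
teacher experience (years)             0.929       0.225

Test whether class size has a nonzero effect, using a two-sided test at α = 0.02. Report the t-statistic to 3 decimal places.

Read off: b = -0.453, SE = 0.350 for class size.
H₀: β₁ = 0 vs H₁: β₁ ≠ 0.
t = -0.453 / 0.350 = -1.294.
df = n − k − 1 = 62 − 3 − 1 = 58.
Two-sided p ≈ 0.2007, which is ≥ 0.02, so fail to reject H₀.
The data do not give significant evidence of an association between class size and test score, after adjusting for the other predictors.

t = -1.294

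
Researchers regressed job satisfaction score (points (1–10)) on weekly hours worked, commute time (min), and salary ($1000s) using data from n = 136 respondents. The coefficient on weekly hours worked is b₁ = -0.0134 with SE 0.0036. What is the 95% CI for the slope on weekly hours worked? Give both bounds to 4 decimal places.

df = n − k − 1 = 136 − 3 − 1 = 132.
t* = t_{0.025, 132} = 1.978099.
Margin = t* × SE = 1.978099 × 0.0036 = 0.007121.
CI: -0.0134 ± 0.007121 → (-0.0205, -0.0063).
With 95% confidence, each one-unit increase in weekly hours worked is associated with a change of between -0.0205 and -0.0063 points (1–10) in job satisfaction score, holding the other predictors fixed.

(-0.0205, -0.0063)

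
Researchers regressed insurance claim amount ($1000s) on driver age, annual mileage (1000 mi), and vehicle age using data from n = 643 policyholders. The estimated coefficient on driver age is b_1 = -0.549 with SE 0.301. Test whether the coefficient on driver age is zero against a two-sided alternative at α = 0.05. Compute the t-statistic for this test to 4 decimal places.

H₀: β₁ = 0 vs H₁: β₁ ≠ 0.
t = (b_1 − β₁⁰)/SE = -0.549 / 0.301 = -1.8239.
df = n − k − 1 = 643 − 3 − 1 = 639.
Two-sided p ≈ 0.0686, which is ≥ 0.05, so fail to reject H₀.
The data do not give significant evidence of an association between driver age and insurance claim amount, after adjusting for the other predictors.

t = -1.8239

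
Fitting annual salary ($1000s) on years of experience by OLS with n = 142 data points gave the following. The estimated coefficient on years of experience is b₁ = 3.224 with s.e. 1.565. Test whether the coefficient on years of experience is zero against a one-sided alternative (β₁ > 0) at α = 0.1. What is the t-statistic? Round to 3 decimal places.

H₀: β₁ = 0 vs H₁: β₁ > 0.
t = (b₁ − β₁⁰)/SE = 3.224 / 1.565 = 2.060.
df = n − 2 = 142 − 2 = 140.
One-sided p ≈ 0.0206, which is < 0.1, so reject H₀.
There is evidence that the true slope on years of experience is positive.

t = 2.060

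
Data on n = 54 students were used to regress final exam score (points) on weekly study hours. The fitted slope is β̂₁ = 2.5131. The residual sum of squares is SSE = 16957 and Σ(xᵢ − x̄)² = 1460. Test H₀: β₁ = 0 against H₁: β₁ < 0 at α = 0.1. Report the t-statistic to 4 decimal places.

MSE = SSE/(n − 2) = 16957/52 = 326.096.
SE(β̂₁) = √(MSE/Sₓₓ) = √(326.096/1460) = 0.472603.
t = 2.5131 / 0.472603 = 5.3176.
df = n − 2 = 52.
One-sided p ≈ 1.0000, which is ≥ 0.1, so fail to reject H₀.
The data do not give significant evidence that the true slope on weekly study hours is negative.

t = 5.3176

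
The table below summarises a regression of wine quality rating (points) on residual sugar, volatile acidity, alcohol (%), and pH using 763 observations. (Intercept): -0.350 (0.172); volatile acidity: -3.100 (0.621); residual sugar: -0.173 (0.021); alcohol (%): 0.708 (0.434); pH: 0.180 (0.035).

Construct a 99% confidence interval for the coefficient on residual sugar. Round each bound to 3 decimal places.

(-0.227, -0.119)

Read off: b = -0.173, SE = 0.021 for residual sugar.
df = n − k − 1 = 763 − 4 − 1 = 758.
t* = t_{0.005, 758} = 2.582331.
Margin = t* × SE = 2.582331 × 0.021 = 0.05423.
CI: -0.173 ± 0.05423 → (-0.227, -0.119).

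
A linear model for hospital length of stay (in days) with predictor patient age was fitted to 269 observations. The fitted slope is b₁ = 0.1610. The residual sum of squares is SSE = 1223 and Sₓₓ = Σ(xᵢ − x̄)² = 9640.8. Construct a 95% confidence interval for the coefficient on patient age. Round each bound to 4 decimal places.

MSE = SSE/(n − 2) = 1223/267 = 4.58052.
SE(b₁) = √(MSE/Sₓₓ) = √(4.58052/9640.8) = 0.0217972.
df = n − 2 = 267.
t* = t_{0.025, 267} = 1.968889.
Margin = t* × SE = 1.968889 × 0.0217972 = 0.042916.
CI: 0.1610 ± 0.042916 → (0.1181, 0.2039).
With 95% confidence, each one-unit increase in patient age is associated with a change of between 0.1181 and 0.2039 days in hospital length of stay.

(0.1181, 0.2039)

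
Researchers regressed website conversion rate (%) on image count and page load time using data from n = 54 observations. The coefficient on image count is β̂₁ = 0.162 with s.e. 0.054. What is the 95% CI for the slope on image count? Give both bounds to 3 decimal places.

df = n − k − 1 = 54 − 2 − 1 = 51.
t* = t_{0.025, 51} = 2.007584.
Margin = t* × SE = 2.007584 × 0.054 = 0.10841.
CI: 0.162 ± 0.10841 → (0.054, 0.270).
With 95% confidence, each one-unit increase in image count is associated with a change of between 0.054 and 0.270 % in website conversion rate, holding the other predictors fixed.

(0.054, 0.270)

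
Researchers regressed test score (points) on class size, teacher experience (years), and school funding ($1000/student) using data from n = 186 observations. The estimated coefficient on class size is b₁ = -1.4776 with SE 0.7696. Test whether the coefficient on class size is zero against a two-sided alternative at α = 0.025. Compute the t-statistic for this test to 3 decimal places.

t = -1.920

H₀: β₁ = 0 vs H₁: β₁ ≠ 0.
t = (b₁ − β₁⁰)/SE = -1.4776 / 0.7696 = -1.920.
df = n − k − 1 = 186 − 3 − 1 = 182.
Two-sided p ≈ 0.0564, which is ≥ 0.025, so fail to reject H₀.
The data do not give significant evidence of an association between class size and test score, after adjusting for the other predictors.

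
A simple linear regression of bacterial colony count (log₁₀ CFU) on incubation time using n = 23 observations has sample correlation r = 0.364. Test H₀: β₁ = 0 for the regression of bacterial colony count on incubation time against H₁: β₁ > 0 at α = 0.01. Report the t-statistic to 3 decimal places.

t = r·√(n − 2)/√(1 − r²) = 0.364·√21/√0.867504 = 1.791.
df = n − 2 = 21.
One-sided p ≈ 0.0439, which is ≥ 0.01, so fail to reject H₀.
The data do not give significant evidence of a linear association between incubation time and bacterial colony count.

t = 1.791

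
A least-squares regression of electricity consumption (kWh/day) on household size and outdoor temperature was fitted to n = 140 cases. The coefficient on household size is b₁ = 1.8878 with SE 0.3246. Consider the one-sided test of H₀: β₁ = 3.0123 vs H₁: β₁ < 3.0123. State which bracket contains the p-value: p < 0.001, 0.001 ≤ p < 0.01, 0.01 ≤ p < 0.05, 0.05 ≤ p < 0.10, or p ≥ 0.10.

t = (1.8878 − 3.0123) / 0.3246 = -3.464.
df = n − k − 1 = 140 − 2 − 1 = 137.
One-sided p = P(T_{137} < t) ≈ 0.0004.
So p < 0.001.

p < 0.001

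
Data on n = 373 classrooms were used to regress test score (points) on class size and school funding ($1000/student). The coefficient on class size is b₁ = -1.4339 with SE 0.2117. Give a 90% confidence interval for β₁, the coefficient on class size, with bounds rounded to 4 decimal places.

df = n − k − 1 = 373 − 2 − 1 = 370.
t* = t_{0.05, 370} = 1.648982.
Margin = t* × SE = 1.648982 × 0.2117 = 0.349090.
CI: -1.4339 ± 0.349090 → (-1.7830, -1.0848).
With 90% confidence, each one-unit increase in class size is associated with a change of between -1.7830 and -1.0848 points in test score, holding the other predictors fixed.

(-1.7830, -1.0848)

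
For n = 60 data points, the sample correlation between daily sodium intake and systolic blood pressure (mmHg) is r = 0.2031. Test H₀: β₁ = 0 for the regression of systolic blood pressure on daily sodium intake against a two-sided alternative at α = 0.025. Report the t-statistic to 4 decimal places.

t = r·√(n − 2)/√(1 − r²) = 0.2031·√58/√0.95875 = 1.5797.
df = n − 2 = 58.
Two-sided p ≈ 0.1196, which is ≥ 0.025, so fail to reject H₀.
The data do not give significant evidence of a linear association between daily sodium intake and systolic blood pressure.

t = 1.5797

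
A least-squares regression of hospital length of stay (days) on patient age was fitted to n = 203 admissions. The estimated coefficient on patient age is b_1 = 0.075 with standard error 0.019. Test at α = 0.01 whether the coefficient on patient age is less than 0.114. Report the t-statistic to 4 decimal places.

H₀: β₁ = 0.114 vs H₁: β₁ < 0.114.
t = (b_1 − β₁⁰)/SE = (0.075 − 0.114) / 0.019 = -2.0526.
df = n − 2 = 203 − 2 = 201.
One-sided p ≈ 0.0207, which is ≥ 0.01, so fail to reject H₀.
The data do not give significant evidence that the true slope on patient age is below 0.114 days per unit.

t = -2.0526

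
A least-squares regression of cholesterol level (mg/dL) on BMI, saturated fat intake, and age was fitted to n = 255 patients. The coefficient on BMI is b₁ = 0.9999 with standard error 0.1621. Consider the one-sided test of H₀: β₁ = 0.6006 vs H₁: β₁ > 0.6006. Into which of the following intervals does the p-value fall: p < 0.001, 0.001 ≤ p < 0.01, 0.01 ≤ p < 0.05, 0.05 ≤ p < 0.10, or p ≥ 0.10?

t = (0.9999 − 0.6006) / 0.1621 = 2.463.
df = n − k − 1 = 255 − 3 − 1 = 251.
One-sided p = P(T_{251} > t) ≈ 0.0072.
So 0.001 ≤ p < 0.01.

0.001 ≤ p < 0.01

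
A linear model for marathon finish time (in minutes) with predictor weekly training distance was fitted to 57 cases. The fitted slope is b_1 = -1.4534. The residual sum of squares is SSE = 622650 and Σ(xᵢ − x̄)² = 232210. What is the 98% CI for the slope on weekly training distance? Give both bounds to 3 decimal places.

(-1.982, -0.924)

MSE = SSE/(n − 2) = 622650/55 = 11320.9.
SE(b_1) = √(MSE/Sₓₓ) = √(11320.9/232210) = 0.220801.
df = n − 2 = 55.
t* = t_{0.01, 55} = 2.396081.
Margin = t* × SE = 2.396081 × 0.220801 = 0.52906.
CI: -1.4534 ± 0.52906 → (-1.982, -0.924).
With 98% confidence, each one-unit increase in weekly training distance is associated with a change of between -1.982 and -0.924 minutes in marathon finish time.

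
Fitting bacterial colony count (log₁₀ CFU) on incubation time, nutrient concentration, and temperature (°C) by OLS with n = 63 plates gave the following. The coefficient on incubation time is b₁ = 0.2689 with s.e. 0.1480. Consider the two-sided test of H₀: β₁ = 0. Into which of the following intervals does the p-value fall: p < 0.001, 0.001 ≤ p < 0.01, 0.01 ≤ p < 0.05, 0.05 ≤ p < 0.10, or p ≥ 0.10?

0.05 ≤ p < 0.10

t = 0.2689 / 0.1480 = 1.817.
df = n − k − 1 = 63 − 3 − 1 = 59.
Two-sided p = 2·P(T_{59} > |t|) ≈ 0.0743.
So 0.05 ≤ p < 0.10.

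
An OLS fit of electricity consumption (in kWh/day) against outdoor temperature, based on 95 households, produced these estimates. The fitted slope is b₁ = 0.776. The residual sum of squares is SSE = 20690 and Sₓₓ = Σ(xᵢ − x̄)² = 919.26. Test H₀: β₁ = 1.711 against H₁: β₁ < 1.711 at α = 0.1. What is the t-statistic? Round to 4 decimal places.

t = -1.9006

MSE = SSE/(n − 2) = 20690/93 = 222.473.
SE(b₁) = √(MSE/Sₓₓ) = √(222.473/919.26) = 0.491948.
t = (0.776 − 1.711) / 0.491948 = -1.9006.
df = n − 2 = 93.
One-sided p ≈ 0.0302, which is < 0.1, so reject H₀.
There is evidence that the true slope on outdoor temperature is below 1.711 kWh/day per unit.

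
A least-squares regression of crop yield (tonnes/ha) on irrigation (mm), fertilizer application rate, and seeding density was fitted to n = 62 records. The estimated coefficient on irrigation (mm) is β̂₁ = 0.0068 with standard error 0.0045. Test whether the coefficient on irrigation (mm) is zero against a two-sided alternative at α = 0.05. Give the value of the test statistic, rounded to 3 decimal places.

t = 1.511

H₀: β₁ = 0 vs H₁: β₁ ≠ 0.
t = (β̂₁ − β₁⁰)/SE = 0.0068 / 0.0045 = 1.511.
df = n − k − 1 = 62 − 3 − 1 = 58.
Two-sided p ≈ 0.1362, which is ≥ 0.05, so fail to reject H₀.
The data do not give significant evidence of an association between irrigation (mm) and crop yield, after adjusting for the other predictors.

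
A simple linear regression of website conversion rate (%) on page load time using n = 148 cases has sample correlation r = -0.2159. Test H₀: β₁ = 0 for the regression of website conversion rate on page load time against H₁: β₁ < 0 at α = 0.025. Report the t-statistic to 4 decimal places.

t = -2.6717

t = r·√(n − 2)/√(1 − r²) = -0.2159·√146/√0.953387 = -2.6717.
df = n − 2 = 146.
One-sided p ≈ 0.0042, which is < 0.025, so reject H₀.
There is evidence of a linear association between page load time and website conversion rate.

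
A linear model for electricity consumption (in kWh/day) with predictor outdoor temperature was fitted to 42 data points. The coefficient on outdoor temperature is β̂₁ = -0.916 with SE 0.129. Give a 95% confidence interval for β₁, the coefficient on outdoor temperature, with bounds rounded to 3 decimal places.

(-1.177, -0.655)

df = n − 2 = 42 − 2 = 40.
t* = t_{0.025, 40} = 2.021075.
Margin = t* × SE = 2.021075 × 0.129 = 0.26072.
CI: -0.916 ± 0.26072 → (-1.177, -0.655).
With 95% confidence, each one-unit increase in outdoor temperature is associated with a change of between -1.177 and -0.655 kWh/day in electricity consumption.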